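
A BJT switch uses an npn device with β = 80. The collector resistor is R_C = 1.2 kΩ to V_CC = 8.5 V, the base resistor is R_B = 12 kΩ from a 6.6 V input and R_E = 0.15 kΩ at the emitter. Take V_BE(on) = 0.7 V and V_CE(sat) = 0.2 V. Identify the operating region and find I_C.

Assume active: I_B = (6.6 − 0.7)/(12 + 81×0.15) = 0.244 mA, I_C = β·I_B = 19.5 mA.
Then V_CE = 8.5 − 19.5×1.2 − 19.8×0.15 = -17.9 V < 0.2 V — the active assumption fails.
Re-solve with V_CE = 0.2 V. KCL at the emitter: V_E/R_E = (V_BB−0.7−V_E)/R_B + (V_CC−0.2−V_E)/R_C, giving V_E = 0.977 V.
I_C = (V_CC − 0.2 − V_E)/R_C = (8.3 − 0.977)/1.2 = 6.1 mA.
Check: I_B = (5.9 − 0.977)/12 = 0.41 mA, and β·I_B = 32.8 mA > I_C, confirming saturation.

saturation; I_C ≈ 6.1 mA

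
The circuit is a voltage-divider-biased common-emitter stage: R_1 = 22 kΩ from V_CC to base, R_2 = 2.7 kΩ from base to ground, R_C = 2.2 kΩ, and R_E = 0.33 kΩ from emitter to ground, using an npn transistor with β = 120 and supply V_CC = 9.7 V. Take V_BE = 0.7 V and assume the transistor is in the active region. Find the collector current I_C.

I_C ≈ 1 mA

Thevenize the base divider: V_Th = V_CC·R_2/(R_1+R_2) = 9.7×2.7/24.7 = 1.06 V, R_Th = R_1‖R_2 = 2.4 kΩ.
Base-emitter loop: V_Th = I_B·R_Th + V_BE + (β+1)I_B·R_E, so I_B = (1.06 − 0.7) / (2.4 + 121×0.33) = 0.00851 mA.
I_C = β·I_B = 120×0.00851 = 1.02 mA, and I_E = (β+1)I_B = 1.03 mA.
V_CE = V_CC − I_C·R_C − I_E·R_E = 9.7 − 1.02×2.2 − 1.03×0.33 = 7.11 V.
V_CE = 7.11 V > 0.2 V confirms active-region operation.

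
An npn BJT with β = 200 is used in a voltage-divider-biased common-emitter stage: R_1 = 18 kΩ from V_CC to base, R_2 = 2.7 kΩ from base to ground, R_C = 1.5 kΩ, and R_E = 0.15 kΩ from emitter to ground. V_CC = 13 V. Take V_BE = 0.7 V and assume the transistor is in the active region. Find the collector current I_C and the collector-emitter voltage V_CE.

Thevenize the base divider: V_Th = V_CC·R_2/(R_1+R_2) = 13×2.7/20.7 = 1.7 V, R_Th = R_1‖R_2 = 2.35 kΩ.
Base-emitter loop: V_Th = I_B·R_Th + V_BE + (β+1)I_B·R_E, so I_B = (1.7 − 0.7) / (2.35 + 201×0.15) = 0.0306 mA.
I_C = β·I_B = 200×0.0306 = 6.13 mA, and I_E = (β+1)I_B = 6.16 mA.
V_CE = V_CC − I_C·R_C − I_E·R_E = 13 − 6.13×1.5 − 6.16×0.15 = 2.89 V.
V_CE = 2.89 V > 0.2 V confirms active-region operation.

I_C ≈ 6.1 mA, V_CE ≈ 2.9 V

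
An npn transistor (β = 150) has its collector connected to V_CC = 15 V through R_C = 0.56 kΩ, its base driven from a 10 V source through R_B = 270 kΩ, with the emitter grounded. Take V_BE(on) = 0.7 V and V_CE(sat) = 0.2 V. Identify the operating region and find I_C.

active; I_C ≈ 5.2 mA

Assume active. Base-emitter loop: I_B = (V_BB − V_BE)/R_B = (10 − 0.7)/270 = 0.0344 mA.
I_C = β·I_B = 150×0.0344 = 5.17 mA.
V_CE = V_CC − I_C·R_C = 15 − 5.17×0.56 = 12.1 V > V_CE(sat), so the active-region assumption holds.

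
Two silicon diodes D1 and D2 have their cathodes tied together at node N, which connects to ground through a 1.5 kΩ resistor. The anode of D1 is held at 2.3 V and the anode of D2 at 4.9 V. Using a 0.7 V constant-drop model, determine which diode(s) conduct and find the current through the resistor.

Assume both conduct. Then node N would need to be at both 2.3−0.7 = 1.6 V and 4.9−0.7 = 4.2 V, which is impossible.
Assume only D2 conducts: V_N = 4.9 − 0.7 = 4.2 V, so I_R = 4.2/1.5 = 2.8 mA.
Check D1: its anode-to-cathode voltage is 2.3 − 4.2 = -1.9 V < 0.7 V, so it is off. The assumption is consistent.

Only D2 conducts; I_R ≈ 2.8 mA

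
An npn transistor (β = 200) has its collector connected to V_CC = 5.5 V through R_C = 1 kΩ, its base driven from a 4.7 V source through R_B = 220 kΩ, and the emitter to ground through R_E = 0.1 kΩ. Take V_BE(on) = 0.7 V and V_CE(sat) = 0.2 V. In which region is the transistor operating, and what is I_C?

active; I_C ≈ 3.3 mA

Assume active. Base-emitter loop: I_B = (V_BB − V_BE)/(R_B + (β+1)R_E) = (4.7 − 0.7)/(220 + 201×0.1) = 0.0167 mA.
I_C = β·I_B = 200×0.0167 = 3.33 mA.
V_CE = V_CC − I_C·R_C − I_E·R_E = 5.5 − 3.33×1 − 3.35×0.1 = 1.83 V > V_CE(sat), so the active-region assumption holds.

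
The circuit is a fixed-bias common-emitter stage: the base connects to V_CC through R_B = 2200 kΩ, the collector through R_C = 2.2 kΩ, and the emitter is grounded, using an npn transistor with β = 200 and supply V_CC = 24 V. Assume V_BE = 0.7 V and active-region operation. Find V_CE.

V_CE ≈ 19 V

Base loop: V_CC = I_B·R_B + V_BE, so I_B = (24 − 0.7)/2200 kΩ = 0.0106 mA.
In the active region I_C = β·I_B = 200 × 0.0106 = 2.12 mA.
Collector loop: V_CE = V_CC − I_C·R_C = 24 − 2.12×2.2 = 19.3 V.
Since V_CE = 19.3 V > V_CE(sat) ≈ 0.2 V, the transistor is in the active region as assumed.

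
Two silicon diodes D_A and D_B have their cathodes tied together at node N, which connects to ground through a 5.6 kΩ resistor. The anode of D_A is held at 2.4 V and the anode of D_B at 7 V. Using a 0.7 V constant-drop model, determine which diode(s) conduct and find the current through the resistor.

Only D_B conducts; I_R ≈ 1.1 mA

Assume both conduct. Then node N would need to be at both 2.4−0.7 = 1.7 V and 7−0.7 = 6.3 V, which is impossible.
Assume only D_B conducts: V_N = 7 − 0.7 = 6.3 V, so I_R = 6.3/5.6 = 1.12 mA.
Check D_A: its anode-to-cathode voltage is 2.4 − 6.3 = -3.9 V < 0.7 V, so it is off. The assumption is consistent.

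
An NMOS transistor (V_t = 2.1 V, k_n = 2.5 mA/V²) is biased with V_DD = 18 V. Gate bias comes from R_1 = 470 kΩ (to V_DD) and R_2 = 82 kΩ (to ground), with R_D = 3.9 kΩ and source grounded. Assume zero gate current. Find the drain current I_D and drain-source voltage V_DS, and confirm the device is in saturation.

I_D ≈ 0.41 mA, V_DS ≈ 16 V

V_G = V_DD·R_2/(R_1+R_2) = 18×82/552 = 2.67 V. With the source grounded, V_GS = V_G = 2.67 V.
Assume saturation: I_D = (k_n/2)(V_GS − V_t)² = (2.5/2)×(2.67 − 2.1)² = 1.25×0.574² = 0.412 mA.
V_DS = V_DD − I_D·R_D = 18 − 0.412×3.9 = 16.4 V.
Saturation requires V_DS ≥ V_GS − V_t = 0.574 V; 16.4 ≥ 0.574 ✓.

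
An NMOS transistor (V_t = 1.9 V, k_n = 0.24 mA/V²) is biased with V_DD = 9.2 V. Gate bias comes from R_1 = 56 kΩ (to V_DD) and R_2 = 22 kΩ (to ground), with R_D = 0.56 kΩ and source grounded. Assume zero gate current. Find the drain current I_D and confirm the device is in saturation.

V_G = V_DD·R_2/(R_1+R_2) = 9.2×22/78 = 2.59 V. With the source grounded, V_GS = V_G = 2.59 V.
Assume saturation: I_D = (k_n/2)(V_GS − V_t)² = (0.24/2)×(2.59 − 1.9)² = 0.12×0.695² = 0.0579 mA.
V_DS = V_DD − I_D·R_D = 9.2 − 0.0579×0.56 = 9.17 V.
Saturation requires V_DS ≥ V_GS − V_t = 0.695 V; 9.17 ≥ 0.695 ✓.

I_D ≈ 0.058 mA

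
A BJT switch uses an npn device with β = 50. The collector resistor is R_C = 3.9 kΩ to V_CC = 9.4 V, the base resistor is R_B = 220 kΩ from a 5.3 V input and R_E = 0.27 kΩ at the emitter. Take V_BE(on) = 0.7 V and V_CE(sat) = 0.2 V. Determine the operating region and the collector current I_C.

Assume active. Base-emitter loop: I_B = (V_BB − V_BE)/(R_B + (β+1)R_E) = (5.3 − 0.7)/(220 + 51×0.27) = 0.0197 mA.
I_C = β·I_B = 50×0.0197 = 0.984 mA.
V_CE = V_CC − I_C·R_C − I_E·R_E = 9.4 − 0.984×3.9 − 1×0.27 = 5.29 V > V_CE(sat), so the active-region assumption holds.

active; I_C ≈ 0.98 mA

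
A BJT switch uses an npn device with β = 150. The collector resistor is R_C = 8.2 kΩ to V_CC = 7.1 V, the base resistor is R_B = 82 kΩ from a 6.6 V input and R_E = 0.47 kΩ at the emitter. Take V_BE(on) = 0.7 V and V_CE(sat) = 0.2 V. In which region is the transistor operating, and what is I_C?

saturation; I_C ≈ 0.79 mA

Assume active: I_B = (6.6 − 0.7)/(82 + 151×0.47) = 0.0386 mA, I_C = β·I_B = 5.79 mA.
Then V_CE = 7.1 − 5.79×8.2 − 5.82×0.47 = -43.1 V < 0.2 V — the active assumption fails.
Re-solve with V_CE = 0.2 V. KCL at the emitter: V_E/R_E = (V_BB−0.7−V_E)/R_B + (V_CC−0.2−V_E)/R_C, giving V_E = 0.404 V.
I_C = (V_CC − 0.2 − V_E)/R_C = (6.9 − 0.404)/8.2 = 0.792 mA.
Check: I_B = (5.9 − 0.404)/82 = 0.067 mA, and β·I_B = 10.1 mA > I_C, confirming saturation.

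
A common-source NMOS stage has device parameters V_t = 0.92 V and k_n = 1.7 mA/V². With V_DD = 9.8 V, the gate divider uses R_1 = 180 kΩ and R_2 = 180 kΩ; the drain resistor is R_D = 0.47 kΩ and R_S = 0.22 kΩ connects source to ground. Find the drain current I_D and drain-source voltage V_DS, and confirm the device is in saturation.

I_D ≈ 6 mA, V_DS ≈ 5.7 V

V_G = V_DD·R_2/(R_1+R_2) = 9.8×180/360 = 4.9 V.
Assume saturation: I_D = (k_n/2)(V_GS − V_t)² with V_GS = V_G − I_D·R_S = 4.9 − 0.22·I_D.
Substituting gives 0.0411·I_D² − 2.49·I_D + 13.5 = 0, with roots I_D = 6.01 or 54.5 mA.
The root I_D = 54.5 mA gives V_GS = -7.09 V ≤ V_t, so take I_D = 6.01 mA.
Then V_GS = 3.58 V and V_DS = V_DD − I_D(R_D+R_S) = 9.8 − 6.01×0.69 = 5.66 V.
Saturation requires V_DS ≥ V_GS − V_t = 2.66 V; 5.66 ≥ 2.66 ✓.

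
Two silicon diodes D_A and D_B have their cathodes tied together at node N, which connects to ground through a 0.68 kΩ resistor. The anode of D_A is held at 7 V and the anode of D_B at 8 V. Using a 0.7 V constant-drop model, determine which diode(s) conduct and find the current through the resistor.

Only D_B conducts; I_R ≈ 11 mA

Assume both conduct. Then node N would need to be at both 7−0.7 = 6.3 V and 8−0.7 = 7.3 V, which is impossible.
Assume only D_B conducts: V_N = 8 − 0.7 = 7.3 V, so I_R = 7.3/0.68 = 10.7 mA.
Check D_A: its anode-to-cathode voltage is 7 − 7.3 = -0.3 V < 0.7 V, so it is off. The assumption is consistent.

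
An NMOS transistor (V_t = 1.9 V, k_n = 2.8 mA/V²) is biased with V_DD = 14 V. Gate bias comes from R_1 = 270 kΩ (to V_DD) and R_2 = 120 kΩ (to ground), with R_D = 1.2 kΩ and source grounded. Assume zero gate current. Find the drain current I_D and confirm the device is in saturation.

I_D ≈ 8.1 mA

V_G = V_DD·R_2/(R_1+R_2) = 14×120/390 = 4.31 V. With the source grounded, V_GS = V_G = 4.31 V.
Assume saturation: I_D = (k_n/2)(V_GS − V_t)² = (2.8/2)×(4.31 − 1.9)² = 1.4×2.41² = 8.12 mA.
V_DS = V_DD − I_D·R_D = 14 − 8.12×1.2 = 4.26 V.
Saturation requires V_DS ≥ V_GS − V_t = 2.41 V; 4.26 ≥ 2.41 ✓.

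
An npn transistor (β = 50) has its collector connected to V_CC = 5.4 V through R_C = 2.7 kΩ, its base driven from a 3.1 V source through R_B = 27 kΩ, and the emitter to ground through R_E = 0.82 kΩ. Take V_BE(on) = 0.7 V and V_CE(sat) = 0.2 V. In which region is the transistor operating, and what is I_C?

saturation; I_C ≈ 1.5 mA

Assume active: I_B = (3.1 − 0.7)/(27 + 51×0.82) = 0.0349 mA, I_C = β·I_B = 1.74 mA.
Then V_CE = 5.4 − 1.74×2.7 − 1.78×0.82 = -0.766 V < 0.2 V — the active assumption fails.
Re-solve with V_CE = 0.2 V. KCL at the emitter: V_E/R_E = (V_BB−0.7−V_E)/R_B + (V_CC−0.2−V_E)/R_C, giving V_E = 1.24 V.
I_C = (V_CC − 0.2 − V_E)/R_C = (5.2 − 1.24)/2.7 = 1.47 mA.
Check: I_B = (2.4 − 1.24)/27 = 0.043 mA, and β·I_B = 2.15 mA > I_C, confirming saturation.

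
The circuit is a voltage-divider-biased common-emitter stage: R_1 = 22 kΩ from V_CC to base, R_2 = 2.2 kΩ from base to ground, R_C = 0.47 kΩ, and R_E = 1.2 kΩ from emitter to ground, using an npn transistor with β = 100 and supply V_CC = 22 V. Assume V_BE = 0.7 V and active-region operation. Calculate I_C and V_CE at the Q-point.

Thevenize the base divider: V_Th = V_CC·R_2/(R_1+R_2) = 22×2.2/24.2 = 2 V, R_Th = R_1‖R_2 = 2 kΩ.
Base-emitter loop: V_Th = I_B·R_Th + V_BE + (β+1)I_B·R_E, so I_B = (2 − 0.7) / (2 + 101×1.2) = 0.0106 mA.
I_C = β·I_B = 100×0.0106 = 1.06 mA, and I_E = (β+1)I_B = 1.07 mA.
V_CE = V_CC − I_C·R_C − I_E·R_E = 22 − 1.06×0.47 − 1.07×1.2 = 20.2 V.
V_CE = 20.2 V > 0.2 V confirms active-region operation.

I_C ≈ 1.1 mA, V_CE ≈ 20 V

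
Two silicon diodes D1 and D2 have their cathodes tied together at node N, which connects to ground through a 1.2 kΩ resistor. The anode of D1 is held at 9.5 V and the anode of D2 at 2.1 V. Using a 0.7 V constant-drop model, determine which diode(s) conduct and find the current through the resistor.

Only D1 conducts; I_R ≈ 7.3 mA

Assume both conduct. Then node N would need to be at both 9.5−0.7 = 8.8 V and 2.1−0.7 = 1.4 V, which is impossible.
Assume only D1 conducts: V_N = 9.5 − 0.7 = 8.8 V, so I_R = 8.8/1.2 = 7.33 mA.
Check D2: its anode-to-cathode voltage is 2.1 − 8.8 = -6.7 V < 0.7 V, so it is off. The assumption is consistent.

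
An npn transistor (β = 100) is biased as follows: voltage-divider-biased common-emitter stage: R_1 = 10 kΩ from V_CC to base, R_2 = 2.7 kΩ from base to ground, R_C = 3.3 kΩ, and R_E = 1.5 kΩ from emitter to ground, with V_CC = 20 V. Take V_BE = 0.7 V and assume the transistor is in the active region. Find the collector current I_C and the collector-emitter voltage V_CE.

I_C ≈ 2.3 mA, V_CE ≈ 8.9 V

Thevenize the base divider: V_Th = V_CC·R_2/(R_1+R_2) = 20×2.7/12.7 = 4.25 V, R_Th = R_1‖R_2 = 2.13 kΩ.
Base-emitter loop: V_Th = I_B·R_Th + V_BE + (β+1)I_B·R_E, so I_B = (4.25 − 0.7) / (2.13 + 101×1.5) = 0.0231 mA.
I_C = β·I_B = 100×0.0231 = 2.31 mA, and I_E = (β+1)I_B = 2.34 mA.
V_CE = V_CC − I_C·R_C − I_E·R_E = 20 − 2.31×3.3 − 2.34×1.5 = 8.87 V.
V_CE = 8.87 V > 0.2 V confirms active-region operation.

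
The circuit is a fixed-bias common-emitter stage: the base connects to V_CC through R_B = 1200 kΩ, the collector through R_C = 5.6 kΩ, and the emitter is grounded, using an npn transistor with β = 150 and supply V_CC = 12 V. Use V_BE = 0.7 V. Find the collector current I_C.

Base loop: V_CC = I_B·R_B + V_BE, so I_B = (12 − 0.7)/1200 kΩ = 0.00942 mA.
In the active region I_C = β·I_B = 150 × 0.00942 = 1.41 mA.
Collector loop: V_CE = V_CC − I_C·R_C = 12 − 1.41×5.6 = 4.09 V.
Since V_CE = 4.09 V > V_CE(sat) ≈ 0.2 V, the transistor is in the active region as assumed.

I_C ≈ 1.4 mA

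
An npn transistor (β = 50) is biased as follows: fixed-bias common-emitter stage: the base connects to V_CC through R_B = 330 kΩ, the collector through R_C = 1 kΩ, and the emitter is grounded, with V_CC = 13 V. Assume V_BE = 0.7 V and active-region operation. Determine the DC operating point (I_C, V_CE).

Base loop: V_CC = I_B·R_B + V_BE, so I_B = (13 − 0.7)/330 kΩ = 0.0373 mA.
In the active region I_C = β·I_B = 50 × 0.0373 = 1.86 mA.
Collector loop: V_CE = V_CC − I_C·R_C = 13 − 1.86×1 = 11.1 V.
Since V_CE = 11.1 V > V_CE(sat) ≈ 0.2 V, the transistor is in the active region as assumed.

I_C ≈ 1.9 mA, V_CE ≈ 11 V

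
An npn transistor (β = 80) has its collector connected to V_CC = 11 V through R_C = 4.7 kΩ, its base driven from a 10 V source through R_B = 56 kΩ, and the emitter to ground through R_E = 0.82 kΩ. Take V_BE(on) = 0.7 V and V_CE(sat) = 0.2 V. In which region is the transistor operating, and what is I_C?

Assume active: I_B = (10 − 0.7)/(56 + 81×0.82) = 0.076 mA, I_C = β·I_B = 6.08 mA.
Then V_CE = 11 − 6.08×4.7 − 6.15×0.82 = -22.6 V < 0.2 V — the active assumption fails.
Re-solve with V_CE = 0.2 V. KCL at the emitter: V_E/R_E = (V_BB−0.7−V_E)/R_B + (V_CC−0.2−V_E)/R_C, giving V_E = 1.7 V.
I_C = (V_CC − 0.2 − V_E)/R_C = (10.8 − 1.7)/4.7 = 1.94 mA.
Check: I_B = (9.3 − 1.7)/56 = 0.136 mA, and β·I_B = 10.9 mA > I_C, confirming saturation.

saturation; I_C ≈ 1.9 mA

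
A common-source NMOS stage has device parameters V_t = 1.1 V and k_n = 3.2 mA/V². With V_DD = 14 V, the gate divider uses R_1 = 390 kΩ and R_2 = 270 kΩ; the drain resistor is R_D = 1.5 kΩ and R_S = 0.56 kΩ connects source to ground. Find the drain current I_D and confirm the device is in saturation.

V_G = V_DD·R_2/(R_1+R_2) = 14×270/660 = 5.73 V.
Assume saturation: I_D = (k_n/2)(V_GS − V_t)² with V_GS = V_G − I_D·R_S = 5.73 − 0.56·I_D.
Substituting gives 0.502·I_D² − 9.29·I_D + 34.3 = 0, with roots I_D = 5.08 or 13.4 mA.
The root I_D = 13.4 mA gives V_GS = -1.8 V ≤ V_t, so take I_D = 5.08 mA.
Then V_GS = 2.88 V and V_DS = V_DD − I_D(R_D+R_S) = 14 − 5.08×2.06 = 3.53 V.
Saturation requires V_DS ≥ V_GS − V_t = 1.78 V; 3.53 ≥ 1.78 ✓.

I_D ≈ 5.1 mA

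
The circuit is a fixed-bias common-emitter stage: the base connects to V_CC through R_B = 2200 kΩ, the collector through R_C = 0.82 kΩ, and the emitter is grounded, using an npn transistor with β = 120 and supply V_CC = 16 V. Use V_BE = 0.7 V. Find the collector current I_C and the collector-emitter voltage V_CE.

I_C ≈ 0.83 mA, V_CE ≈ 15 V

Base loop: V_CC = I_B·R_B + V_BE, so I_B = (16 − 0.7)/2200 kΩ = 0.00695 mA.
In the active region I_C = β·I_B = 120 × 0.00695 = 0.835 mA.
Collector loop: V_CE = V_CC − I_C·R_C = 16 − 0.835×0.82 = 15.3 V.
Since V_CE = 15.3 V > V_CE(sat) ≈ 0.2 V, the transistor is in the active region as assumed.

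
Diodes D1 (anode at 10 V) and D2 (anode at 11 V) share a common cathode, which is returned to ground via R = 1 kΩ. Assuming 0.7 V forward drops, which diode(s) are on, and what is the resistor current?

Only D2 conducts; I_R ≈ 10 mA

Assume both conduct. Then node N would need to be at both 10−0.7 = 9.3 V and 11−0.7 = 10.3 V, which is impossible.
Assume only D2 conducts: V_N = 11 − 0.7 = 10.3 V, so I_R = 10.3/1 = 10.3 mA.
Check D1: its anode-to-cathode voltage is 10 − 10.3 = -0.3 V < 0.7 V, so it is off. The assumption is consistent.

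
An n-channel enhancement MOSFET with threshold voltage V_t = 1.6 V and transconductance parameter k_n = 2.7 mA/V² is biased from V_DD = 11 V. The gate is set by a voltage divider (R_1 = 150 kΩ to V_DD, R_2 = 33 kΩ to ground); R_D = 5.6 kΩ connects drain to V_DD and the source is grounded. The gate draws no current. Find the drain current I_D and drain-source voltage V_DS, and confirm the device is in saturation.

V_G = V_DD·R_2/(R_1+R_2) = 11×33/183 = 1.98 V. With the source grounded, V_GS = V_G = 1.98 V.
Assume saturation: I_D = (k_n/2)(V_GS − V_t)² = (2.7/2)×(1.98 − 1.6)² = 1.35×0.384² = 0.199 mA.
V_DS = V_DD − I_D·R_D = 11 − 0.199×5.6 = 9.89 V.
Saturation requires V_DS ≥ V_GS − V_t = 0.384 V; 9.89 ≥ 0.384 ✓.

I_D ≈ 0.2 mA, V_DS ≈ 9.9 V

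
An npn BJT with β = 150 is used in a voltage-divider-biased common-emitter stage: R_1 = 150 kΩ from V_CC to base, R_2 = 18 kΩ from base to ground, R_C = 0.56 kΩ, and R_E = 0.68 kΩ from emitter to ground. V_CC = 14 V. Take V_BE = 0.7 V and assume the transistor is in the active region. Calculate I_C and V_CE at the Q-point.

I_C ≈ 1 mA, V_CE ≈ 13 V

Thevenize the base divider: V_Th = V_CC·R_2/(R_1+R_2) = 14×18/168 = 1.5 V, R_Th = R_1‖R_2 = 16.1 kΩ.
Base-emitter loop: V_Th = I_B·R_Th + V_BE + (β+1)I_B·R_E, so I_B = (1.5 − 0.7) / (16.1 + 151×0.68) = 0.00674 mA.
I_C = β·I_B = 150×0.00674 = 1.01 mA, and I_E = (β+1)I_B = 1.02 mA.
V_CE = V_CC − I_C·R_C − I_E·R_E = 14 − 1.01×0.56 − 1.02×0.68 = 12.7 V.
V_CE = 12.7 V > 0.2 V confirms active-region operation.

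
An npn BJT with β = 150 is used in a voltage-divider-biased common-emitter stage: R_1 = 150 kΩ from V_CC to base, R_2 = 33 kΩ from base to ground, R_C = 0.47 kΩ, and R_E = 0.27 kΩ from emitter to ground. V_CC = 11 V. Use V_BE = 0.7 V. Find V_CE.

Thevenize the base divider: V_Th = V_CC·R_2/(R_1+R_2) = 11×33/183 = 1.98 V, R_Th = R_1‖R_2 = 27 kΩ.
Base-emitter loop: V_Th = I_B·R_Th + V_BE + (β+1)I_B·R_E, so I_B = (1.98 − 0.7) / (27 + 151×0.27) = 0.0189 mA.
I_C = β·I_B = 150×0.0189 = 2.84 mA, and I_E = (β+1)I_B = 2.86 mA.
V_CE = V_CC − I_C·R_C − I_E·R_E = 11 − 2.84×0.47 − 2.86×0.27 = 8.89 V.
V_CE = 8.89 V > 0.2 V confirms active-region operation.

V_CE ≈ 8.9 V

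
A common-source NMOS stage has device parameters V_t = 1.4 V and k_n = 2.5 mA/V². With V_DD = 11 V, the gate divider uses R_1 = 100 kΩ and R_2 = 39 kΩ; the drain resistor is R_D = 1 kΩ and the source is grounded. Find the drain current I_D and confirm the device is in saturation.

I_D ≈ 3.6 mA

V_G = V_DD·R_2/(R_1+R_2) = 11×39/139 = 3.09 V. With the source grounded, V_GS = V_G = 3.09 V.
Assume saturation: I_D = (k_n/2)(V_GS − V_t)² = (2.5/2)×(3.09 − 1.4)² = 1.25×1.69² = 3.55 mA.
V_DS = V_DD − I_D·R_D = 11 − 3.55×1 = 7.45 V.
Saturation requires V_DS ≥ V_GS − V_t = 1.69 V; 7.45 ≥ 1.69 ✓.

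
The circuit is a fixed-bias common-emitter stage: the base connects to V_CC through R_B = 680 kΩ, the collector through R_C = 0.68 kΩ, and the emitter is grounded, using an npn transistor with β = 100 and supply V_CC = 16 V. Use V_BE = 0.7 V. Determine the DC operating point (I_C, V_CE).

Base loop: V_CC = I_B·R_B + V_BE, so I_B = (16 − 0.7)/680 kΩ = 0.0225 mA.
In the active region I_C = β·I_B = 100 × 0.0225 = 2.25 mA.
Collector loop: V_CE = V_CC − I_C·R_C = 16 − 2.25×0.68 = 14.5 V.
Since V_CE = 14.5 V > V_CE(sat) ≈ 0.2 V, the transistor is in the active region as assumed.

I_C ≈ 2.3 mA, V_CE ≈ 14 V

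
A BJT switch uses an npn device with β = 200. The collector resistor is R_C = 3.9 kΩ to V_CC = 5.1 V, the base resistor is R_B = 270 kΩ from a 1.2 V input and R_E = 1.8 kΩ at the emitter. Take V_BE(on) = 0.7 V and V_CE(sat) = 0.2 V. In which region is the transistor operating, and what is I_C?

active; I_C ≈ 0.16 mA

Assume active. Base-emitter loop: I_B = (V_BB − V_BE)/(R_B + (β+1)R_E) = (1.2 − 0.7)/(270 + 201×1.8) = 0.000791 mA.
I_C = β·I_B = 200×0.000791 = 0.158 mA.
V_CE = V_CC − I_C·R_C − I_E·R_E = 5.1 − 0.158×3.9 − 0.159×1.8 = 4.2 V > V_CE(sat), so the active-region assumption holds.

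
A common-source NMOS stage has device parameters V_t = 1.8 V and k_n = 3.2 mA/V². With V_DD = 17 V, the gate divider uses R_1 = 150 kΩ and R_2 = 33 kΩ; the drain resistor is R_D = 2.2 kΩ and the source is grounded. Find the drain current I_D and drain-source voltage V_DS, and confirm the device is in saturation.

V_G = V_DD·R_2/(R_1+R_2) = 17×33/183 = 3.07 V. With the source grounded, V_GS = V_G = 3.07 V.
Assume saturation: I_D = (k_n/2)(V_GS − V_t)² = (3.2/2)×(3.07 − 1.8)² = 1.6×1.27² = 2.56 mA.
V_DS = V_DD − I_D·R_D = 17 − 2.56×2.2 = 11.4 V.
Saturation requires V_DS ≥ V_GS − V_t = 1.27 V; 11.4 ≥ 1.27 ✓.

I_D ≈ 2.6 mA, V_DS ≈ 11 V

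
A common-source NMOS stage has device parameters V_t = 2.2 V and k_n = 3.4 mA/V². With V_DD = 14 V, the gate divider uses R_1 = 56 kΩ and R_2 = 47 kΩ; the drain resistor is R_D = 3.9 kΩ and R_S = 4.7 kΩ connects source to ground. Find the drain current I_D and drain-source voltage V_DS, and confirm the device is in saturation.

I_D ≈ 0.75 mA, V_DS ≈ 7.6 V

V_G = V_DD·R_2/(R_1+R_2) = 14×47/103 = 6.39 V.
Assume saturation: I_D = (k_n/2)(V_GS − V_t)² with V_GS = V_G − I_D·R_S = 6.39 − 4.7·I_D.
Substituting gives 37.6·I_D² − 67.9·I_D + 29.8 = 0, with roots I_D = 0.75 or 1.06 mA.
The root I_D = 1.06 mA gives V_GS = 1.41 V ≤ V_t, so take I_D = 0.75 mA.
Then V_GS = 2.86 V and V_DS = V_DD − I_D(R_D+R_S) = 14 − 0.75×8.6 = 7.55 V.
Saturation requires V_DS ≥ V_GS − V_t = 0.664 V; 7.55 ≥ 0.664 ✓.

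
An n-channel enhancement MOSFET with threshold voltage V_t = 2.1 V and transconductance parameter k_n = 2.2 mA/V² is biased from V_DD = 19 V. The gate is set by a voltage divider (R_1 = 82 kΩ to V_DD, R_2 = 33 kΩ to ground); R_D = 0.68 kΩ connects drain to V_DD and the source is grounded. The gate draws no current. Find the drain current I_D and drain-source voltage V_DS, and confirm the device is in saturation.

I_D ≈ 12 mA, V_DS ≈ 11 V

V_G = V_DD·R_2/(R_1+R_2) = 19×33/115 = 5.45 V. With the source grounded, V_GS = V_G = 5.45 V.
Assume saturation: I_D = (k_n/2)(V_GS − V_t)² = (2.2/2)×(5.45 − 2.1)² = 1.1×3.35² = 12.4 mA.
V_DS = V_DD − I_D·R_D = 19 − 12.4×0.68 = 10.6 V.
Saturation requires V_DS ≥ V_GS − V_t = 3.35 V; 10.6 ≥ 3.35 ✓.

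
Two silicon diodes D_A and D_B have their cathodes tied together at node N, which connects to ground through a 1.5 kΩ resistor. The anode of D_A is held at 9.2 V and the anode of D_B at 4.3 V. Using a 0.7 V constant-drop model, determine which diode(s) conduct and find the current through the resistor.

Assume both conduct. Then node N would need to be at both 9.2−0.7 = 8.5 V and 4.3−0.7 = 3.6 V, which is impossible.
Assume only D_A conducts: V_N = 9.2 − 0.7 = 8.5 V, so I_R = 8.5/1.5 = 5.67 mA.
Check D_B: its anode-to-cathode voltage is 4.3 − 8.5 = -4.2 V < 0.7 V, so it is off. The assumption is consistent.

Only D_A conducts; I_R ≈ 5.7 mA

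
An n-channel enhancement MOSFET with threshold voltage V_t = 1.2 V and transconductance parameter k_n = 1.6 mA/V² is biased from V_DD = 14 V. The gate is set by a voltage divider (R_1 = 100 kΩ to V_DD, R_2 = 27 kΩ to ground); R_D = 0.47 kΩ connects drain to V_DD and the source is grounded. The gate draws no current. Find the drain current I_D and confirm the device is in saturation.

I_D ≈ 2.5 mA

V_G = V_DD·R_2/(R_1+R_2) = 14×27/127 = 2.98 V. With the source grounded, V_GS = V_G = 2.98 V.
Assume saturation: I_D = (k_n/2)(V_GS − V_t)² = (1.6/2)×(2.98 − 1.2)² = 0.8×1.78² = 2.52 mA.
V_DS = V_DD − I_D·R_D = 14 − 2.52×0.47 = 12.8 V.
Saturation requires V_DS ≥ V_GS − V_t = 1.78 V; 12.8 ≥ 1.78 ✓.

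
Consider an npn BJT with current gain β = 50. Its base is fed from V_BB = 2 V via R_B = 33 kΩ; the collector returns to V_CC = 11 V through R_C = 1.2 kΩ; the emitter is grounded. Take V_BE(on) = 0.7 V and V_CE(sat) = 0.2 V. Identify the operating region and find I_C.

Assume active. Base-emitter loop: I_B = (V_BB − V_BE)/R_B = (2 − 0.7)/33 = 0.0394 mA.
I_C = β·I_B = 50×0.0394 = 1.97 mA.
V_CE = V_CC − I_C·R_C = 11 − 1.97×1.2 = 8.64 V > V_CE(sat), so the active-region assumption holds.

active; I_C ≈ 2 mA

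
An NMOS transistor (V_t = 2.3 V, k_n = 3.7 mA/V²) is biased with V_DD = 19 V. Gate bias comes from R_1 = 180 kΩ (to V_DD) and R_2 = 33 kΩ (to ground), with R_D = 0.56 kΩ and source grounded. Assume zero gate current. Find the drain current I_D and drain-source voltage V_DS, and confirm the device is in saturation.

I_D ≈ 0.77 mA, V_DS ≈ 19 V

V_G = V_DD·R_2/(R_1+R_2) = 19×33/213 = 2.94 V. With the source grounded, V_GS = V_G = 2.94 V.
Assume saturation: I_D = (k_n/2)(V_GS − V_t)² = (3.7/2)×(2.94 − 2.3)² = 1.85×0.644² = 0.766 mA.
V_DS = V_DD − I_D·R_D = 19 − 0.766×0.56 = 18.6 V.
Saturation requires V_DS ≥ V_GS − V_t = 0.644 V; 18.6 ≥ 0.644 ✓.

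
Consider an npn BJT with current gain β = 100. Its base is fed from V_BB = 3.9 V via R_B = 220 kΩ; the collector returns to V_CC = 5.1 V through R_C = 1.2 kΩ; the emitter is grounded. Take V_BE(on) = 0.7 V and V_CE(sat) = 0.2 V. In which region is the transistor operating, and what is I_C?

active; I_C ≈ 1.5 mA

Assume active. Base-emitter loop: I_B = (V_BB − V_BE)/R_B = (3.9 − 0.7)/220 = 0.0145 mA.
I_C = β·I_B = 100×0.0145 = 1.45 mA.
V_CE = V_CC − I_C·R_C = 5.1 − 1.45×1.2 = 3.35 V > V_CE(sat), so the active-region assumption holds.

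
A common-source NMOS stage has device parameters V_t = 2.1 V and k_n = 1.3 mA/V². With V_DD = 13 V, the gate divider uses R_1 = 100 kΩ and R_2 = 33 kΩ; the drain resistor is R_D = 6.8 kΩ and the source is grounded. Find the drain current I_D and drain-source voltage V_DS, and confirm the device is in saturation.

I_D ≈ 0.82 mA, V_DS ≈ 7.4 V

V_G = V_DD·R_2/(R_1+R_2) = 13×33/133 = 3.23 V. With the source grounded, V_GS = V_G = 3.23 V.
Assume saturation: I_D = (k_n/2)(V_GS − V_t)² = (1.3/2)×(3.23 − 2.1)² = 0.65×1.13² = 0.823 mA.
V_DS = V_DD − I_D·R_D = 13 − 0.823×6.8 = 7.4 V.
Saturation requires V_DS ≥ V_GS − V_t = 1.13 V; 7.4 ≥ 1.13 ✓.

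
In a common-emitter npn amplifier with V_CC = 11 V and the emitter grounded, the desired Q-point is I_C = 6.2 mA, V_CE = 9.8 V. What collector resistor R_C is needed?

Collector loop: V_CC = I_C·R_C + V_CE.
R_C = (V_CC − V_CE)/I_C = (11 − 9.8)/6.2 = 0.194 kΩ.

R_C ≈ 0.19 kΩ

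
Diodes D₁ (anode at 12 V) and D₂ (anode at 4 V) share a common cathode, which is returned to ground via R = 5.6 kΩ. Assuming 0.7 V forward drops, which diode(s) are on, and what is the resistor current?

Only D₁ conducts; I_R ≈ 2 mA

Assume both conduct. Then node N would need to be at both 12−0.7 = 11.3 V and 4−0.7 = 3.3 V, which is impossible.
Assume only D₁ conducts: V_N = 12 − 0.7 = 11.3 V, so I_R = 11.3/5.6 = 2.02 mA.
Check D₂: its anode-to-cathode voltage is 4 − 11.3 = -7.3 V < 0.7 V, so it is off. The assumption is consistent.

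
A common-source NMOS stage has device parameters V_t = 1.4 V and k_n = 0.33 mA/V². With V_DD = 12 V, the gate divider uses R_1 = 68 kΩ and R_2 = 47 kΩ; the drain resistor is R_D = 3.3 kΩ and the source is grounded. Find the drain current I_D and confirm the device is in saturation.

I_D ≈ 2 mA

V_G = V_DD·R_2/(R_1+R_2) = 12×47/115 = 4.9 V. With the source grounded, V_GS = V_G = 4.9 V.
Assume saturation: I_D = (k_n/2)(V_GS − V_t)² = (0.33/2)×(4.9 − 1.4)² = 0.165×3.5² = 2.03 mA.
V_DS = V_DD − I_D·R_D = 12 − 2.03×3.3 = 5.31 V.
Saturation requires V_DS ≥ V_GS − V_t = 3.5 V; 5.31 ≥ 3.5 ✓.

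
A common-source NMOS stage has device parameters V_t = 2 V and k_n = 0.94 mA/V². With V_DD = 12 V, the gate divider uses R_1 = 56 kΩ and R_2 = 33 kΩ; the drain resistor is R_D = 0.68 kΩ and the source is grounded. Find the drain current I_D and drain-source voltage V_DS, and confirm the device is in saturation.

I_D ≈ 2.8 mA, V_DS ≈ 10 V

V_G = V_DD·R_2/(R_1+R_2) = 12×33/89 = 4.45 V. With the source grounded, V_GS = V_G = 4.45 V.
Assume saturation: I_D = (k_n/2)(V_GS − V_t)² = (0.94/2)×(4.45 − 2)² = 0.47×2.45² = 2.82 mA.
V_DS = V_DD − I_D·R_D = 12 − 2.82×0.68 = 10.1 V.
Saturation requires V_DS ≥ V_GS − V_t = 2.45 V; 10.1 ≥ 2.45 ✓.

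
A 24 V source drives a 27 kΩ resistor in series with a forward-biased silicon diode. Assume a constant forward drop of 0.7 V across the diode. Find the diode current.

KVL around the loop: 24 = V_D + I·R = 0.7 + I × 27 kΩ.
So I = (24 − 0.7) / 27 kΩ = 23.3 / 27 = 0.863 mA.

I ≈ 0.86 mA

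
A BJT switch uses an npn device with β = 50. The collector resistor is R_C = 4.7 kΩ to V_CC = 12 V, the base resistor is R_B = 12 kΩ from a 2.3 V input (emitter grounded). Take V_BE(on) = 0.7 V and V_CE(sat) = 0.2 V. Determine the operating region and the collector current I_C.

saturation; I_C ≈ 2.5 mA

Assume active: I_B = (2.3 − 0.7)/12 = 0.133 mA, giving I_C = β·I_B = 6.67 mA.
But then V_CE = 12 − 6.67×4.7 = -19.3 V < V_CE(sat) = 0.2 V — impossible in the active region.
So the transistor is saturated. With V_CE = 0.2 V, I_C = (V_CC − 0.2)/R_C = 11.8/4.7 = 2.51 mA.
Check: β·I_B = 6.67 mA > I_C = 2.51 mA, confirming saturation.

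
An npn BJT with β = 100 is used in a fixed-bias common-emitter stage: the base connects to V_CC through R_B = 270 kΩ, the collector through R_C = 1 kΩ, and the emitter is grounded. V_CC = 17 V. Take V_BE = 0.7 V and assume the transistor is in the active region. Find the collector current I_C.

I_C ≈ 6 mA

Base loop: V_CC = I_B·R_B + V_BE, so I_B = (17 − 0.7)/270 kΩ = 0.0604 mA.
In the active region I_C = β·I_B = 100 × 0.0604 = 6.04 mA.
Collector loop: V_CE = V_CC − I_C·R_C = 17 − 6.04×1 = 11 V.
Since V_CE = 11 V > V_CE(sat) ≈ 0.2 V, the transistor is in the active region as assumed.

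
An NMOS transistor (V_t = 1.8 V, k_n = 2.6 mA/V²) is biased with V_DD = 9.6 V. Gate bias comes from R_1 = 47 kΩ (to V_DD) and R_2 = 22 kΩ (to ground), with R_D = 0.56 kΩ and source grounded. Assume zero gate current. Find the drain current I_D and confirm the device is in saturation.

I_D ≈ 2.1 mA

V_G = V_DD·R_2/(R_1+R_2) = 9.6×22/69 = 3.06 V. With the source grounded, V_GS = V_G = 3.06 V.
Assume saturation: I_D = (k_n/2)(V_GS − V_t)² = (2.6/2)×(3.06 − 1.8)² = 1.3×1.26² = 2.07 mA.
V_DS = V_DD − I_D·R_D = 9.6 − 2.07×0.56 = 8.44 V.
Saturation requires V_DS ≥ V_GS − V_t = 1.26 V; 8.44 ≥ 1.26 ✓.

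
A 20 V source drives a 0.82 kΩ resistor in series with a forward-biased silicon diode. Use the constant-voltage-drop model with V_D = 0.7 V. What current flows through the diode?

I ≈ 24 mA

KVL around the loop: 20 = V_D + I·R = 0.7 + I × 0.82 kΩ.
So I = (20 − 0.7) / 0.82 kΩ = 19.3 / 0.82 = 23.5 mA.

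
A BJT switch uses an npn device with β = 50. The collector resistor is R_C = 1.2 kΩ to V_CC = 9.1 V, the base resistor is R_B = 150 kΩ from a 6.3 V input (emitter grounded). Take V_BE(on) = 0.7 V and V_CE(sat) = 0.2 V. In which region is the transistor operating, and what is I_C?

Assume active. Base-emitter loop: I_B = (V_BB − V_BE)/R_B = (6.3 − 0.7)/150 = 0.0373 mA.
I_C = β·I_B = 50×0.0373 = 1.87 mA.
V_CE = V_CC − I_C·R_C = 9.1 − 1.87×1.2 = 6.86 V > V_CE(sat), so the active-region assumption holds.

active; I_C ≈ 1.9 mA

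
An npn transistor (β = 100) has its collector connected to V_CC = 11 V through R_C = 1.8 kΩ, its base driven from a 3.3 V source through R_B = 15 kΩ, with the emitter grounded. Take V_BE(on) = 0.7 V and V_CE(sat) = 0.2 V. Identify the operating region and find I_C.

saturation; I_C ≈ 6 mA

Assume active: I_B = (3.3 − 0.7)/15 = 0.173 mA, giving I_C = β·I_B = 17.3 mA.
But then V_CE = 11 − 17.3×1.8 = -20.2 V < V_CE(sat) = 0.2 V — impossible in the active region.
So the transistor is saturated. With V_CE = 0.2 V, I_C = (V_CC − 0.2)/R_C = 10.8/1.8 = 6 mA.
Check: β·I_B = 17.3 mA > I_C = 6 mA, confirming saturation.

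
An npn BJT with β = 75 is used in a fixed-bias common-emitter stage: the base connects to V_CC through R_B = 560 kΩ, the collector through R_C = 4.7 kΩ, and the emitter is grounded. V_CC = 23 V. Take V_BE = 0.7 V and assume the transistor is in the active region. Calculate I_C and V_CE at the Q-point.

I_C ≈ 3 mA, V_CE ≈ 9 V

Base loop: V_CC = I_B·R_B + V_BE, so I_B = (23 − 0.7)/560 kΩ = 0.0398 mA.
In the active region I_C = β·I_B = 75 × 0.0398 = 2.99 mA.
Collector loop: V_CE = V_CC − I_C·R_C = 23 − 2.99×4.7 = 8.96 V.
Since V_CE = 8.96 V > V_CE(sat) ≈ 0.2 V, the transistor is in the active region as assumed.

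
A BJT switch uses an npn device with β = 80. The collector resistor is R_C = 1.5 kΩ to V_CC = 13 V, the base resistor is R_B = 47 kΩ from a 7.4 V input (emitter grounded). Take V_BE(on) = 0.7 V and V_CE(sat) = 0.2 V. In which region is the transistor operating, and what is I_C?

Assume active: I_B = (7.4 − 0.7)/47 = 0.143 mA, giving I_C = β·I_B = 11.4 mA.
But then V_CE = 13 − 11.4×1.5 = -4.11 V < V_CE(sat) = 0.2 V — impossible in the active region.
So the transistor is saturated. With V_CE = 0.2 V, I_C = (V_CC − 0.2)/R_C = 12.8/1.5 = 8.53 mA.
Check: β·I_B = 11.4 mA > I_C = 8.53 mA, confirming saturation.

saturation; I_C ≈ 8.5 mA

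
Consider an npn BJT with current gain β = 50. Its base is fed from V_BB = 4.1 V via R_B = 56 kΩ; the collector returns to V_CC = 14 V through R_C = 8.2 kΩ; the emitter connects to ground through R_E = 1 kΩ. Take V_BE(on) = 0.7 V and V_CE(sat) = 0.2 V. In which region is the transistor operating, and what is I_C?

saturation; I_C ≈ 1.5 mA

Assume active: I_B = (4.1 − 0.7)/(56 + 51×1) = 0.0318 mA, I_C = β·I_B = 1.59 mA.
Then V_CE = 14 − 1.59×8.2 − 1.62×1 = -0.649 V < 0.2 V — the active assumption fails.
Re-solve with V_CE = 0.2 V. KCL at the emitter: V_E/R_E = (V_BB−0.7−V_E)/R_B + (V_CC−0.2−V_E)/R_C, giving V_E = 1.53 V.
I_C = (V_CC − 0.2 − V_E)/R_C = (13.8 − 1.53)/8.2 = 1.5 mA.
Check: I_B = (3.4 − 1.53)/56 = 0.0334 mA, and β·I_B = 1.67 mA > I_C, confirming saturation.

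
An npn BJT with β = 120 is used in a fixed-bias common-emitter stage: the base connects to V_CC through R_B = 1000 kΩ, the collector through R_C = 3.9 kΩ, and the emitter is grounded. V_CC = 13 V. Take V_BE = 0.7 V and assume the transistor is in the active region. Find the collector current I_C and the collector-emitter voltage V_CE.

Base loop: V_CC = I_B·R_B + V_BE, so I_B = (13 − 0.7)/1000 kΩ = 0.0123 mA.
In the active region I_C = β·I_B = 120 × 0.0123 = 1.48 mA.
Collector loop: V_CE = V_CC − I_C·R_C = 13 − 1.48×3.9 = 7.24 V.
Since V_CE = 7.24 V > V_CE(sat) ≈ 0.2 V, the transistor is in the active region as assumed.

I_C ≈ 1.5 mA, V_CE ≈ 7.2 V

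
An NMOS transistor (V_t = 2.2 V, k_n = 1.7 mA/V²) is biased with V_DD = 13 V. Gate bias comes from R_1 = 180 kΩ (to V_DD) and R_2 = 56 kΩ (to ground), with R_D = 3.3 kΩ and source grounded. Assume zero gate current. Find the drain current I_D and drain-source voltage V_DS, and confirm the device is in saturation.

V_G = V_DD·R_2/(R_1+R_2) = 13×56/236 = 3.08 V. With the source grounded, V_GS = V_G = 3.08 V.
Assume saturation: I_D = (k_n/2)(V_GS − V_t)² = (1.7/2)×(3.08 − 2.2)² = 0.85×0.885² = 0.665 mA.
V_DS = V_DD − I_D·R_D = 13 − 0.665×3.3 = 10.8 V.
Saturation requires V_DS ≥ V_GS − V_t = 0.885 V; 10.8 ≥ 0.885 ✓.

I_D ≈ 0.67 mA, V_DS ≈ 11 V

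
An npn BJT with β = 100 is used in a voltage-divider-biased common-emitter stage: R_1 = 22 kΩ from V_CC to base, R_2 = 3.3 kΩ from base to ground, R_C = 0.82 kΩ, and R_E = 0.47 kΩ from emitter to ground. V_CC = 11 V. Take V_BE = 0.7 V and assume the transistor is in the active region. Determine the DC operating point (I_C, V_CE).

Thevenize the base divider: V_Th = V_CC·R_2/(R_1+R_2) = 11×3.3/25.3 = 1.43 V, R_Th = R_1‖R_2 = 2.87 kΩ.
Base-emitter loop: V_Th = I_B·R_Th + V_BE + (β+1)I_B·R_E, so I_B = (1.43 − 0.7) / (2.87 + 101×0.47) = 0.0146 mA.
I_C = β·I_B = 100×0.0146 = 1.46 mA, and I_E = (β+1)I_B = 1.47 mA.
V_CE = V_CC − I_C·R_C − I_E·R_E = 11 − 1.46×0.82 − 1.47×0.47 = 9.11 V.
V_CE = 9.11 V > 0.2 V confirms active-region operation.

I_C ≈ 1.5 mA, V_CE ≈ 9.1 V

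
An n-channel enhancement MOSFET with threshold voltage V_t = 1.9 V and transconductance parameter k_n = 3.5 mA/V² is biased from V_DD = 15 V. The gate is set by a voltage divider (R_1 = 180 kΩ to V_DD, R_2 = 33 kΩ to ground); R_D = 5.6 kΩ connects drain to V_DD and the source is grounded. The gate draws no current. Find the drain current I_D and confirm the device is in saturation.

V_G = V_DD·R_2/(R_1+R_2) = 15×33/213 = 2.32 V. With the source grounded, V_GS = V_G = 2.32 V.
Assume saturation: I_D = (k_n/2)(V_GS − V_t)² = (3.5/2)×(2.32 − 1.9)² = 1.75×0.424² = 0.315 mA.
V_DS = V_DD − I_D·R_D = 15 − 0.315×5.6 = 13.2 V.
Saturation requires V_DS ≥ V_GS − V_t = 0.424 V; 13.2 ≥ 0.424 ✓.

I_D ≈ 0.31 mA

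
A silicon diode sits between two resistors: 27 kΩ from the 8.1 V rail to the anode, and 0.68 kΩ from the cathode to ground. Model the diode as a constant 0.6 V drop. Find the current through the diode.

I ≈ 0.27 mA

The two resistors are in series with the diode, so KVL gives 8.1 = I·27 + 0.6 + I·0.68.
I = (8.1 − 0.6) / (27 + 0.68) kΩ = 7.5 / 27.7 = 0.271 mA.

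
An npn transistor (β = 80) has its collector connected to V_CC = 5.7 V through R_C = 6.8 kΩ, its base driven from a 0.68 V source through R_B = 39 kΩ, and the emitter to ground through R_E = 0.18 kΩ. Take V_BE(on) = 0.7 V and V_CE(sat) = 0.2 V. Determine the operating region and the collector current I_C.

V_BB = 0.68 V ≤ V_BE(on) = 0.7 V, so the base-emitter junction is not forward biased.
The transistor is in cutoff: I_B = I_C = 0.

cutoff; I_C ≈ 0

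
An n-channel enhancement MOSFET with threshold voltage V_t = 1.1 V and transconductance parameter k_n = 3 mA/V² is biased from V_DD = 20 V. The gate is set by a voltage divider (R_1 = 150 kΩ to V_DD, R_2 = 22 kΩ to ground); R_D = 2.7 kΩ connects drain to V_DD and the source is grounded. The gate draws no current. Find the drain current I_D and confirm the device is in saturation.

I_D ≈ 3.2 mA

V_G = V_DD·R_2/(R_1+R_2) = 20×22/172 = 2.56 V. With the source grounded, V_GS = V_G = 2.56 V.
Assume saturation: I_D = (k_n/2)(V_GS − V_t)² = (3/2)×(2.56 − 1.1)² = 1.5×1.46² = 3.19 mA.
V_DS = V_DD − I_D·R_D = 20 − 3.19×2.7 = 11.4 V.
Saturation requires V_DS ≥ V_GS − V_t = 1.46 V; 11.4 ≥ 1.46 ✓.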